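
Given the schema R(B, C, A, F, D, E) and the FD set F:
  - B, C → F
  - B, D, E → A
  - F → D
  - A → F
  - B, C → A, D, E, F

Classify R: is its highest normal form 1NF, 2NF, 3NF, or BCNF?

2NF

Candidate key: {B, C}. Prime attributes: {B, C}.
B, D, E → A: {B, D, E}⁺ = {A, B, D, E, F}, which is not all of the attributes, so the left side is not a superkey — BCNF is violated.
Because {A} is non-prime and the left side of B, D, E → A is not a superkey, the relation is not in 3NF.
No non-prime attribute depends on a proper subset of any candidate key, so 2NF holds.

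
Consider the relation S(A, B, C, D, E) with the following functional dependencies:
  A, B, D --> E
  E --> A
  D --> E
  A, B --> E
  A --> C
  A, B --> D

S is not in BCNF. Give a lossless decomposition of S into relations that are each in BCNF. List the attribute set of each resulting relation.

Candidate keys of the original relation: {A, B}, {B, D}, {B, E}.
Within {A, B, C, D, E}: {E}⁺ ∩ {A, B, C, D, E} = {A, C, E}, not the whole set, so E --> A, C violates BCNF; decompose into {A, C, E} and {B, D, E}.
Within {A, C, E}: {A}⁺ ∩ {A, C, E} = {A, C}, not the whole set, so A --> C violates BCNF; decompose into {A, C} and {A, E}.
{A, C} has no BCNF violation.
{A, E} has no BCNF violation.
Within {B, D, E}: {D}⁺ ∩ {B, D, E} = {D, E}, not the whole set, so D --> E violates BCNF; decompose into {D, E} and {B, D}.
{D, E} has no BCNF violation.
{B, D} has no BCNF violation.

{A, C}; {A, E}; {B, D}; {D, E}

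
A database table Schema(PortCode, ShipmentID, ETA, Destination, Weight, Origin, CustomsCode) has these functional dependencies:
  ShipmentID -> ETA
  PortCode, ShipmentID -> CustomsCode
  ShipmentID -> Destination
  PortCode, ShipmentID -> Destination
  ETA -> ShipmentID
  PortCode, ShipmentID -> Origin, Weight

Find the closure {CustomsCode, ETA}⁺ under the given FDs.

Start with {CustomsCode, ETA}.
ETA -> ShipmentID applies; add {ShipmentID} → now {CustomsCode, ETA, ShipmentID}.
ShipmentID -> Destination applies; add {Destination} → now {CustomsCode, Destination, ETA, ShipmentID}.
No further FD applies.

{CustomsCode, Destination, ETA, ShipmentID}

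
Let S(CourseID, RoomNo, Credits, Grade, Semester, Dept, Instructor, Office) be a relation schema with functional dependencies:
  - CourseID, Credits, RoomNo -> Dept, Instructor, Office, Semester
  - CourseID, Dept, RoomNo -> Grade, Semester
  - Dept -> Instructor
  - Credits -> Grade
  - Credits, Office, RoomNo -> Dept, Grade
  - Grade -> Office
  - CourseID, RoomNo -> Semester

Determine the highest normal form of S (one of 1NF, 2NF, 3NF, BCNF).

1NF

Candidate key: {CourseID, Credits, RoomNo}. Prime attributes: {CourseID, Credits, RoomNo}.
For CourseID, Dept, RoomNo -> Grade, Semester we have {CourseID, Dept, RoomNo}⁺ = {CourseID, Dept, Grade, Instructor, Office, RoomNo, Semester}; {CourseID, Dept, RoomNo} is not a superkey, so BCNF fails.
CourseID, Dept, RoomNo -> Grade, Semester determines the non-prime attributes {Grade, Semester} from a non-superkey — 3NF is violated.
Since {Credits} ⊂ {CourseID, Credits, RoomNo} and {Credits}⁺ ⊇ {Grade, Office} with {Grade, Office} non-prime, there is a partial dependency; 2NF fails.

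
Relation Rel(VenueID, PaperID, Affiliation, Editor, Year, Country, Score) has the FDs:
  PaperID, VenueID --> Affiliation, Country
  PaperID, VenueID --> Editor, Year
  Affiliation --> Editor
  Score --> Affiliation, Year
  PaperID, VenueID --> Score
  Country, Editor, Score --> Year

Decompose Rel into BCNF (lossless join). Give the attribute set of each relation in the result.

{Affiliation, Editor}; {Affiliation, Score, Year}; {Country, PaperID, Score, VenueID}

Candidate key of the original relation: {PaperID, VenueID}.
Within {Affiliation, Country, Editor, PaperID, Score, VenueID, Year}: {Affiliation}⁺ ∩ {Affiliation, Country, Editor, PaperID, Score, VenueID, Year} = {Affiliation, Editor}, not the whole set, so Affiliation --> Editor violates BCNF; decompose into {Affiliation, Editor} and {Affiliation, Country, PaperID, Score, VenueID, Year}.
{Affiliation, Editor}: every determinant is a superkey — BCNF.
Within {Affiliation, Country, PaperID, Score, VenueID, Year}: {Score}⁺ ∩ {Affiliation, Country, PaperID, Score, VenueID, Year} = {Affiliation, Score, Year}, not the whole set, so Score --> Affiliation, Year violates BCNF; decompose into {Affiliation, Score, Year} and {Country, PaperID, Score, VenueID}.
{Affiliation, Score, Year}: every determinant is a superkey — BCNF.
{Country, PaperID, Score, VenueID}: every determinant is a superkey — BCNF.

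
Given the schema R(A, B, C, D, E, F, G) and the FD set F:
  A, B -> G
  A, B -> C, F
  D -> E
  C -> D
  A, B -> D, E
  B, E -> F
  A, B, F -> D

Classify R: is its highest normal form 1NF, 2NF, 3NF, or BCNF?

2NF

Candidate key: {A, B}. Prime attributes: {A, B}.
D -> E breaks BCNF: {D}⁺ = {D, E}, so {D} is not a superkey.
D -> E determines the non-prime attribute {E} from a non-superkey — 3NF is violated.
No non-prime attribute depends on a proper subset of any candidate key, so 2NF holds.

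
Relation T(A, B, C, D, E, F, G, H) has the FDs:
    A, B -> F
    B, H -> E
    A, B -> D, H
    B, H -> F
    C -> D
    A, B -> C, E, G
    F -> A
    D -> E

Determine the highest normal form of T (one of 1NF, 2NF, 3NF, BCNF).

2NF

Candidate keys: {A, B}, {B, F}, {B, H}. Prime attributes: {A, B, F, H}.
C -> D breaks BCNF: {C}⁺ = {C, D, E}, so {C} is not a superkey.
Because {D} is non-prime and the left side of C -> D is not a superkey, the relation is not in 3NF.
Checking every proper subset of each key, none determines a non-prime attribute — 2NF is satisfied.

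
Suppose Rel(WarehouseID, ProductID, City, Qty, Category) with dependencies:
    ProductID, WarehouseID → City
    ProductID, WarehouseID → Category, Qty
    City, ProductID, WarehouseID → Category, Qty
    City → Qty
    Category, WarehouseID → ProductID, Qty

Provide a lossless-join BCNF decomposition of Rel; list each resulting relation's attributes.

Candidate keys of the original relation: {Category, WarehouseID}, {ProductID, WarehouseID}.
Within {Category, City, ProductID, Qty, WarehouseID}: {City}⁺ ∩ {Category, City, ProductID, Qty, WarehouseID} = {City, Qty}, not the whole set, so City → Qty violates BCNF; decompose into {City, Qty} and {Category, City, ProductID, WarehouseID}.
{City, Qty} has no BCNF violation.
{Category, City, ProductID, WarehouseID} has no BCNF violation.

{Category, City, ProductID, WarehouseID}; {City, Qty}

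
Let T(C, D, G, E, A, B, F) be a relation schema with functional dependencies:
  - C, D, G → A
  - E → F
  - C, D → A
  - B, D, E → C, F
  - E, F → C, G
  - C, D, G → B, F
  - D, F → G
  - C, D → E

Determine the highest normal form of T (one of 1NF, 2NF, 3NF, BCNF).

1NF

Candidate keys: {C, D}, {D, E}. Prime attributes: {C, D, E}.
For E → F we have {E}⁺ = {C, E, F, G}; {E} is not a superkey, so BCNF fails.
E → F determines the non-prime attribute {F} from a non-superkey — 3NF is violated.
{E} is a proper subset of the key {D, E}, and {E}⁺ contains the non-prime attributes {F, G} — a partial dependency, so 2NF is violated.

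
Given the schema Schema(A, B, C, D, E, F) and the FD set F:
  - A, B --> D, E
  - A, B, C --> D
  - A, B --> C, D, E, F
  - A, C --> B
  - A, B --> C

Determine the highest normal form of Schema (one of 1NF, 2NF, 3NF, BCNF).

BCNF

Candidate keys: {A, B}, {A, C}. Prime attributes: {A, B, C}.
The left-hand side of every FD is a superkey, so BCNF is satisfied.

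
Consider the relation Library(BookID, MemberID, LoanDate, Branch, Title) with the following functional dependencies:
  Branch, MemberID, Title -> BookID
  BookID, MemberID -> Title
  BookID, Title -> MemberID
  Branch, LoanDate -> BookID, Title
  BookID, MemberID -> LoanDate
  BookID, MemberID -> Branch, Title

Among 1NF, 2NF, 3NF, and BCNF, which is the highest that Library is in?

BCNF

Candidate keys: {BookID, MemberID}, {BookID, Title}, {Branch, LoanDate}, {Branch, MemberID, Title}. Prime attributes: {BookID, Branch, LoanDate, MemberID, Title}.
The left-hand side of every FD is a superkey, so BCNF is satisfied.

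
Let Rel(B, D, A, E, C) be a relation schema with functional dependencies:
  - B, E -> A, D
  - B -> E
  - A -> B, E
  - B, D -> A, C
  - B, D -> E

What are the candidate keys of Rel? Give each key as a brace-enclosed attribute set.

{A}, {B}

Closure of {A} is {A, B, C, D, E}, the whole schema; {A} is a candidate key.
Closure of {B} is {A, B, C, D, E}, the whole schema; {B} is a candidate key.
Any other superkey properly contains one of these, so there are no further candidate keys.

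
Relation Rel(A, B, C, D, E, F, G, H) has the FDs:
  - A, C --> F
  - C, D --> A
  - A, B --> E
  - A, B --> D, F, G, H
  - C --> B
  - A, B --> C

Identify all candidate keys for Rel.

{A, B}, {A, C}, {C, D}

{A, B} is a candidate key since {A, B}⁺ = {A, B, C, D, E, F, G, H} covers every attribute.
{A, C} is a candidate key since {A, C}⁺ = {A, B, C, D, E, F, G, H} covers every attribute.
{C, D} is a candidate key since {C, D}⁺ = {A, B, C, D, E, F, G, H} covers every attribute.
These are minimal and exhaustive — every other superkey contains one of them.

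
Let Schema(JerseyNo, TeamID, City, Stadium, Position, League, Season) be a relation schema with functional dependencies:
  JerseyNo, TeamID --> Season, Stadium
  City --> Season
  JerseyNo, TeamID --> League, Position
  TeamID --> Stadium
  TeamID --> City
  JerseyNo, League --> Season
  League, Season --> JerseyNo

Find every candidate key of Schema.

{JerseyNo, TeamID}, {League, TeamID}

{TeamID} never appears on the right of any FD, so every key must include it.
{JerseyNo, TeamID}⁺ = {City, JerseyNo, League, Position, Season, Stadium, TeamID} — all of the relation — so {JerseyNo, TeamID} is a candidate key.
{League, TeamID}⁺ = {City, JerseyNo, League, Position, Season, Stadium, TeamID} — all of the relation — so {League, TeamID} is a candidate key.
These are minimal and exhaustive — every other superkey contains one of them.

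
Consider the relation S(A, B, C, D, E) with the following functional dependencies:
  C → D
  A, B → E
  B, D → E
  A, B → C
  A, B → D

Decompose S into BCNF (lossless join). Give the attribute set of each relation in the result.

{A, B, C}; {B, C, E}; {C, D}

Candidate key of the original relation: {A, B}.
Within {A, B, C, D, E}: {C}⁺ ∩ {A, B, C, D, E} = {C, D}, not the whole set, so C → D violates BCNF; decompose into {C, D} and {A, B, C, E}.
{C, D} is in BCNF.
Within {A, B, C, E}: {B, C}⁺ ∩ {A, B, C, E} = {B, C, E}, not the whole set, so B, C → E violates BCNF; decompose into {B, C, E} and {A, B, C}.
{B, C, E} is in BCNF.
{A, B, C} is in BCNF.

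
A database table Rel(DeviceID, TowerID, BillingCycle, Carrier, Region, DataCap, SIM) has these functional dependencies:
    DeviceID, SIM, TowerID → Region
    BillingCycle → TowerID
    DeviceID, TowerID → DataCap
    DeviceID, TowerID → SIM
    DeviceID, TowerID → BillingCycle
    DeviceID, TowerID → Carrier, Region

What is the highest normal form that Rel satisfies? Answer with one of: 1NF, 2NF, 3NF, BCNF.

3NF

Candidate keys: {BillingCycle, DeviceID}, {DeviceID, TowerID}. Prime attributes: {BillingCycle, DeviceID, TowerID}.
BillingCycle → TowerID: {BillingCycle}⁺ = {BillingCycle, TowerID}, which is not all of the attributes, so the left side is not a superkey — BCNF is violated.
Since {TowerID} ⊆ prime attributes and every other non-superkey FD also has a prime right side, the schema is in 3NF.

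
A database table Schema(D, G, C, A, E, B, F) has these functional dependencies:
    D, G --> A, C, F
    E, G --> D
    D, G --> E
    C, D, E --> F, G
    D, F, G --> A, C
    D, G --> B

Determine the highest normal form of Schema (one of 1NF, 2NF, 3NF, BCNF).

Candidate keys: {C, D, E}, {D, G}, {E, G}. Prime attributes: {C, D, E, G}.
Each dependency's left side is a superkey — BCNF holds.

BCNF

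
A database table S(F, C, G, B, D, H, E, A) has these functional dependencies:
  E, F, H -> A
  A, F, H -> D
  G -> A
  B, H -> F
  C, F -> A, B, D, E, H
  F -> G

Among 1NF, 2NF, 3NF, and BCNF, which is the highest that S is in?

Candidate keys: {B, C, H}, {C, F}. Prime attributes: {B, C, F, H}.
E, F, H -> A: {E, F, H}⁺ = {A, D, E, F, G, H}, which is not all of the attributes, so the left side is not a superkey — BCNF is violated.
Because {A} is non-prime and the left side of E, F, H -> A is not a superkey, the relation is not in 3NF.
The proper key subset {F} of {C, F} determines non-prime {A, G}, so the relation is not even in 2NF.

1NF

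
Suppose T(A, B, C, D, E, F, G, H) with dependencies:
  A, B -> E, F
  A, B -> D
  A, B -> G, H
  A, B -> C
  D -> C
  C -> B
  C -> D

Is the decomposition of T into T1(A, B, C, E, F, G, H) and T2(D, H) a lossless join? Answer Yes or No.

No

Common attributes: {H}; their closure is {H}.
Neither T1 nor T2 is contained in that closure, so the decomposition is lossy.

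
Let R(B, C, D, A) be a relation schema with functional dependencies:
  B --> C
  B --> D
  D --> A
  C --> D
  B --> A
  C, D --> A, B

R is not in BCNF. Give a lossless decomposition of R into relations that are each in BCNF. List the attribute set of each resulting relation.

{A, D}; {B, C, D}

Candidate keys of the original relation: {B}, {C}.
{A, B, C, D}: {D} determines {A, D} here but is not a superkey — split on D --> A, giving {A, D} and {B, C, D}.
{A, D} has no BCNF violation.
{B, C, D} has no BCNF violation.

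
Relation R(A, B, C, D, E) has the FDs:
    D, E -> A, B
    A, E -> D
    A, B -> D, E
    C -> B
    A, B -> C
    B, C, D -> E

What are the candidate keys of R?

{A, B}, {A, C}, {A, E}, {C, D}, {D, E}

{A, B}⁺ = {A, B, C, D, E} — all of the relation — so {A, B} is a candidate key.
{A, C}⁺ = {A, B, C, D, E} — all of the relation — so {A, C} is a candidate key.
{A, E}⁺ = {A, B, C, D, E} — all of the relation — so {A, E} is a candidate key.
{C, D}⁺ = {A, B, C, D, E} — all of the relation — so {C, D} is a candidate key.
{D, E}⁺ = {A, B, C, D, E} — all of the relation — so {D, E} is a candidate key.
No proper subset of any of these is a key, and no other minimal superkey exists.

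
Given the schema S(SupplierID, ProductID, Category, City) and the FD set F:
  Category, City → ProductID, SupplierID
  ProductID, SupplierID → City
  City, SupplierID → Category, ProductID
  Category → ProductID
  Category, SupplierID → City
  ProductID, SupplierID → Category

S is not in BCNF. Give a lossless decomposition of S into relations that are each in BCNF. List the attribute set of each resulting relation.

Candidate keys of the original relation: {Category, City}, {Category, SupplierID}, {City, SupplierID}, {ProductID, SupplierID}.
{Category, City, ProductID, SupplierID}: {Category} determines {Category, ProductID} here but is not a superkey — split on Category → ProductID, giving {Category, ProductID} and {Category, City, SupplierID}.
{Category, ProductID} has no BCNF violation.
{Category, City, SupplierID} has no BCNF violation.

{Category, City, SupplierID}; {Category, ProductID}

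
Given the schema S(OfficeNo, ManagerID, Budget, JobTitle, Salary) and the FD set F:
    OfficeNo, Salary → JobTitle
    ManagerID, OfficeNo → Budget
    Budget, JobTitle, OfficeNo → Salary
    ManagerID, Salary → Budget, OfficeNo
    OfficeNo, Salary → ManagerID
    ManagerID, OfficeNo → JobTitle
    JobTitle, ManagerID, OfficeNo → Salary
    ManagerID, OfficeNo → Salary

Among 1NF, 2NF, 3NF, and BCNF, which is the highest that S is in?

BCNF

Candidate keys: {Budget, JobTitle, OfficeNo}, {ManagerID, OfficeNo}, {ManagerID, Salary}, {OfficeNo, Salary}. Prime attributes: {Budget, JobTitle, ManagerID, OfficeNo, Salary}.
Every FD has a superkey on the left, so the relation is in BCNF.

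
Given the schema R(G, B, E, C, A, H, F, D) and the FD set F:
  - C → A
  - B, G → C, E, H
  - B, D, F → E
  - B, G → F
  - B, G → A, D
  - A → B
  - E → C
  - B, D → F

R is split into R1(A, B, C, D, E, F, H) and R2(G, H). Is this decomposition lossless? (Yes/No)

No

R1 ∩ R2 = {H}; its closure under F is {H}.
Neither R1 nor R2 is contained in that closure, so the decomposition is lossy.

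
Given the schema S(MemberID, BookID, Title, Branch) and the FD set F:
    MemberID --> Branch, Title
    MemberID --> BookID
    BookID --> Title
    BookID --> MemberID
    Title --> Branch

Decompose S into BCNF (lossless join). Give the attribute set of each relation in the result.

{BookID, MemberID, Title}; {Branch, Title}

Candidate keys of the original relation: {BookID}, {MemberID}.
In {BookID, Branch, MemberID, Title}, {Title} is not a superkey ({Title}⁺ restricted to this set is {Branch, Title}), so split on Title --> Branch into {Branch, Title} and {BookID, MemberID, Title}.
{Branch, Title} is in BCNF.
{BookID, MemberID, Title} is in BCNF.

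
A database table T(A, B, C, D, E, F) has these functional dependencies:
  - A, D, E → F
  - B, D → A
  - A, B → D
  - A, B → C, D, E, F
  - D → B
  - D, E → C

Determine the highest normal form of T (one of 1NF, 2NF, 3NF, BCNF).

BCNF

Candidate keys: {A, B}, {D}. Prime attributes: {A, B, D}.
Each dependency's left side is a superkey — BCNF holds.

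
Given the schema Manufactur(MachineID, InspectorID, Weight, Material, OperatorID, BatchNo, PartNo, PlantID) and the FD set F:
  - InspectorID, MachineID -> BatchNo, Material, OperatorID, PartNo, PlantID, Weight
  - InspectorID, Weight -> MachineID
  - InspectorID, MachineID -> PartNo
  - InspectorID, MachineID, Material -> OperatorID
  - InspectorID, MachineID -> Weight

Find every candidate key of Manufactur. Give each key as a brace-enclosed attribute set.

{InspectorID, MachineID}, {InspectorID, Weight}

{InspectorID} never appears on the right of any FD, so every key must include it.
Closure of {InspectorID, MachineID} is {BatchNo, InspectorID, MachineID, Material, OperatorID, PartNo, PlantID, Weight}, the whole schema; {InspectorID, MachineID} is a candidate key.
Closure of {InspectorID, Weight} is {BatchNo, InspectorID, MachineID, Material, OperatorID, PartNo, PlantID, Weight}, the whole schema; {InspectorID, Weight} is a candidate key.
No proper subset of any of these is a key, and no other minimal superkey exists.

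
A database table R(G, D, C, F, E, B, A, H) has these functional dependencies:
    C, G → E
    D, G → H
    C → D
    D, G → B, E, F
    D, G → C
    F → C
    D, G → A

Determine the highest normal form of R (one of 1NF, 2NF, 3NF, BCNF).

Candidate keys: {C, G}, {D, G}, {F, G}. Prime attributes: {C, D, F, G}.
C → D: {C}⁺ = {C, D}, which is not all of the attributes, so the left side is not a superkey — BCNF is violated.
Since {D} ⊆ prime attributes and every other non-superkey FD also has a prime right side, the schema is in 3NF.

3NF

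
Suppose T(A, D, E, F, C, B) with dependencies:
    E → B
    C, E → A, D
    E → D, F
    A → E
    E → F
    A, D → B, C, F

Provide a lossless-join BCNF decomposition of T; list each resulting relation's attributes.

Candidate keys of the original relation: {A}, {C, E}.
{A, B, C, D, E, F}: {E} determines {B, D, E, F} here but is not a superkey — split on E → B, D, F, giving {B, D, E, F} and {A, C, E}.
{B, D, E, F}: every determinant is a superkey — BCNF.
{A, C, E}: every determinant is a superkey — BCNF.

{A, C, E}; {B, D, E, F}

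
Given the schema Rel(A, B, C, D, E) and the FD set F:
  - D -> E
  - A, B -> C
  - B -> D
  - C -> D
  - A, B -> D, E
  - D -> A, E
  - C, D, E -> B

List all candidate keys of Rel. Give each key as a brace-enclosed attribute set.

{B}, {C}

{B} is a candidate key since {B}⁺ = {A, B, C, D, E} covers every attribute.
{C} is a candidate key since {C}⁺ = {A, B, C, D, E} covers every attribute.
Any other superkey properly contains one of these, so there are no further candidate keys.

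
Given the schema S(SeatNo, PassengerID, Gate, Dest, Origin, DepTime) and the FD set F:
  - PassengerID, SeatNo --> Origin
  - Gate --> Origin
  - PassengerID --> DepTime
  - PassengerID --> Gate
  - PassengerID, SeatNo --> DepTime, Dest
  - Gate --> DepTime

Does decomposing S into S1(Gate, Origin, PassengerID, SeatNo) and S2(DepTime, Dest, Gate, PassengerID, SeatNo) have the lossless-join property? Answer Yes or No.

Yes

Common attributes: {Gate, PassengerID, SeatNo}; their closure is {DepTime, Dest, Gate, Origin, PassengerID, SeatNo}.
S1 is contained in that closure, so S1 ∩ S2 --> S1 holds and the join is lossless.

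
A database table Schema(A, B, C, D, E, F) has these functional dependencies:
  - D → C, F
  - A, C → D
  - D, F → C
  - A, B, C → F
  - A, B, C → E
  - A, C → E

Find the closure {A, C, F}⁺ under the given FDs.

{A, C, D, E, F}

Start with {A, C, F}.
A, C → D applies; add {D} → now {A, C, D, F}.
A, C → E applies; add {E} → now {A, C, D, E, F}.
No further FD applies.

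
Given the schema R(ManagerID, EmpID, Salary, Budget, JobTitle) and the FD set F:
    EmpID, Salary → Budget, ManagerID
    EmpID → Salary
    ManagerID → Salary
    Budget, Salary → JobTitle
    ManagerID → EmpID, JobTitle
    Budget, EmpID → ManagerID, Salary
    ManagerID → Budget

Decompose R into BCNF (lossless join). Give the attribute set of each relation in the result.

{Budget, EmpID, ManagerID, Salary}; {Budget, JobTitle, Salary}

Candidate keys of the original relation: {EmpID}, {ManagerID}.
In {Budget, EmpID, JobTitle, ManagerID, Salary}, {Budget, Salary} is not a superkey ({Budget, Salary}⁺ restricted to this set is {Budget, JobTitle, Salary}), so split on Budget, Salary → JobTitle into {Budget, JobTitle, Salary} and {Budget, EmpID, ManagerID, Salary}.
{Budget, JobTitle, Salary}: every determinant is a superkey — BCNF.
{Budget, EmpID, ManagerID, Salary}: every determinant is a superkey — BCNF.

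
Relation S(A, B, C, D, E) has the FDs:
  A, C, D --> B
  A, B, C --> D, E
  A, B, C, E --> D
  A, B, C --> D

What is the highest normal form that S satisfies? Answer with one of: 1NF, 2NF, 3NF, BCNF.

Candidate keys: {A, B, C}, {A, C, D}. Prime attributes: {A, B, C, D}.
Each dependency's left side is a superkey — BCNF holds.

BCNF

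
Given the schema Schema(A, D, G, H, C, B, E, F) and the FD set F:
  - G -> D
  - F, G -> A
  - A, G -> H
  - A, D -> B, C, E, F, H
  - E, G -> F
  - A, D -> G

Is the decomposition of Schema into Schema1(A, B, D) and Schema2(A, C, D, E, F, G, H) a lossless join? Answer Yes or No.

Yes

Schema1 ∩ Schema2 = {A, D}; its closure under F is {A, B, C, D, E, F, G, H}.
This includes all of Schema1, so the common attributes are a superkey of Schema1 — the join is lossless.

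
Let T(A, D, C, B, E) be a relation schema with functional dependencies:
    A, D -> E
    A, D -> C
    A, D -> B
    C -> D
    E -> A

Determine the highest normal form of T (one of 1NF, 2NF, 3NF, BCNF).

Candidate keys: {A, C}, {A, D}, {C, E}, {D, E}. Prime attributes: {A, C, D, E}.
For C -> D we have {C}⁺ = {C, D}; {C} is not a superkey, so BCNF fails.
But every attribute on its right side ({D}) is prime, and the same holds for every other non-superkey FD, so 3NF still holds.

3NF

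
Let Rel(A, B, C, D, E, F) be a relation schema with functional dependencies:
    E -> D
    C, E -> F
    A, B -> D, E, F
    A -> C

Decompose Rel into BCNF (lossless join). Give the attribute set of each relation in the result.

{A, B, E}; {A, C}; {C, E, F}; {D, E}

Candidate key of the original relation: {A, B}.
In {A, B, C, D, E, F}, {E} is not a superkey ({E}⁺ restricted to this set is {D, E}), so split on E -> D into {D, E} and {A, B, C, E, F}.
{D, E}: every determinant is a superkey — BCNF.
In {A, B, C, E, F}, {C, E} is not a superkey ({C, E}⁺ restricted to this set is {C, E, F}), so split on C, E -> F into {C, E, F} and {A, B, C, E}.
{C, E, F}: every determinant is a superkey — BCNF.
In {A, B, C, E}, {A} is not a superkey ({A}⁺ restricted to this set is {A, C}), so split on A -> C into {A, C} and {A, B, E}.
{A, C}: every determinant is a superkey — BCNF.
{A, B, E}: every determinant is a superkey — BCNF.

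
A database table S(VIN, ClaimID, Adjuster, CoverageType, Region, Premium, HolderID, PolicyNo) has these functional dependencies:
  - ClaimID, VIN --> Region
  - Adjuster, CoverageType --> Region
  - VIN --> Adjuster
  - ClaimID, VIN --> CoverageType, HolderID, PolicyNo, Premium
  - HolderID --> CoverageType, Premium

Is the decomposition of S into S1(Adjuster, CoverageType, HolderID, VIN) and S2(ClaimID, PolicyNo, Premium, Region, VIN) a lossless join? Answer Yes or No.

S1 ∩ S2 = {VIN}; its closure under F is {Adjuster, VIN}.
S1 ⊄ {Adjuster, VIN} and S2 ⊄ {Adjuster, VIN}, so the split is lossy.

No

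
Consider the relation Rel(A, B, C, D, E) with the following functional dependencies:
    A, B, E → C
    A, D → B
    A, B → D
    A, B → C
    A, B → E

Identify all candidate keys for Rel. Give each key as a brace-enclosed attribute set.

{A, B}, {A, D}

Attributes never on any right-hand side: {A} — every candidate key must contain it.
{A, B} is a candidate key since {A, B}⁺ = {A, B, C, D, E} covers every attribute.
{A, D} is a candidate key since {A, D}⁺ = {A, B, C, D, E} covers every attribute.
No proper subset of any of these is a key, and no other minimal superkey exists.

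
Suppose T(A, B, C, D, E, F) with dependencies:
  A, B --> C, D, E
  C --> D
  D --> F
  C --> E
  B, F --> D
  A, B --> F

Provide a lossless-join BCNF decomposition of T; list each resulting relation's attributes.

Candidate key of the original relation: {A, B}.
In {A, B, C, D, E, F}, {C} is not a superkey ({C}⁺ restricted to this set is {C, D, E, F}), so split on C --> D, E, F into {C, D, E, F} and {A, B, C}.
In {C, D, E, F}, {D} is not a superkey ({D}⁺ restricted to this set is {D, F}), so split on D --> F into {D, F} and {C, D, E}.
{D, F} is in BCNF.
{C, D, E} is in BCNF.
{A, B, C} is in BCNF.

{A, B, C}; {C, D, E}; {D, F}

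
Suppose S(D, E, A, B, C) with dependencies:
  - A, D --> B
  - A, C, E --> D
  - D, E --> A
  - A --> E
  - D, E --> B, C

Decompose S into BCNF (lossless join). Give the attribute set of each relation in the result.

Candidate keys of the original relation: {A, C}, {A, D}, {D, E}.
{A, B, C, D, E}: {A} determines {A, E} here but is not a superkey — split on A --> E, giving {A, E} and {A, B, C, D}.
{A, E}: every determinant is a superkey — BCNF.
{A, B, C, D}: every determinant is a superkey — BCNF.

{A, B, C, D}; {A, E}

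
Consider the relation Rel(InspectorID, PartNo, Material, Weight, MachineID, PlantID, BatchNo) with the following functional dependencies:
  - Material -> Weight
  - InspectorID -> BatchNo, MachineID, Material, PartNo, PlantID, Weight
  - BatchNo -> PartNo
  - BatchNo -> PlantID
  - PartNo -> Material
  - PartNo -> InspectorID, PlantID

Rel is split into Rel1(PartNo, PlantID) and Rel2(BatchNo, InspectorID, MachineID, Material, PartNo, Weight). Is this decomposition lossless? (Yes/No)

Yes

The shared attributes are {PartNo} and {PartNo}⁺ = {BatchNo, InspectorID, MachineID, Material, PartNo, PlantID, Weight}.
Rel1 is contained in that closure, so Rel1 ∩ Rel2 -> Rel1 holds and the join is lossless.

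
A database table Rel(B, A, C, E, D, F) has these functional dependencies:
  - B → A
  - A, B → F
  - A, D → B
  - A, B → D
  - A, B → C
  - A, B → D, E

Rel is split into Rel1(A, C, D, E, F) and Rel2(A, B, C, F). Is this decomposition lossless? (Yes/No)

No

The shared attributes are {A, C, F} and {A, C, F}⁺ = {A, C, F}.
Rel1 ⊄ {A, C, F} and Rel2 ⊄ {A, C, F}, so the split is lossy.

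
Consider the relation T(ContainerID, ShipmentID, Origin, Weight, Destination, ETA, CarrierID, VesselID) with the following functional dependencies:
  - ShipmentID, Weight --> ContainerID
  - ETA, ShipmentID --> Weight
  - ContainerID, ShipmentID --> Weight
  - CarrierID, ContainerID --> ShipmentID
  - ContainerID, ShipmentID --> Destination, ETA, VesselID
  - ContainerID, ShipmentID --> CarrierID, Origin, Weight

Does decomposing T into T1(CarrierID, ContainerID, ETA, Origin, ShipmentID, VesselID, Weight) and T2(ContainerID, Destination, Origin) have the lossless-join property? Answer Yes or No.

No

T1 ∩ T2 = {ContainerID, Origin}; its closure under F is {ContainerID, Origin}.
The closure covers neither T1 nor T2 entirely; the join is not lossless.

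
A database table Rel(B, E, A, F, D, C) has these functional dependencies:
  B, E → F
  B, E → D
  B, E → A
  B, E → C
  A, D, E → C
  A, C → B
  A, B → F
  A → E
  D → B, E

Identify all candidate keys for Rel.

{A, B}, {A, C}, {B, E}, {D}

{D}⁺ = {A, B, C, D, E, F} — all of the relation — so {D} is a candidate key.
{A, B}⁺ = {A, B, C, D, E, F} — all of the relation — so {A, B} is a candidate key.
{A, C}⁺ = {A, B, C, D, E, F} — all of the relation — so {A, C} is a candidate key.
{B, E}⁺ = {A, B, C, D, E, F} — all of the relation — so {B, E} is a candidate key.
Any other superkey properly contains one of these, so there are no further candidate keys.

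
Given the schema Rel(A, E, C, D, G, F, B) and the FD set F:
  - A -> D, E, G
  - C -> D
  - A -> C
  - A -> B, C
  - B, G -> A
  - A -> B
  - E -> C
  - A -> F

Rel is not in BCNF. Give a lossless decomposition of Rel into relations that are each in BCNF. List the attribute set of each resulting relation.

{A, B, E, F, G}; {C, D}; {C, E}

Candidate keys of the original relation: {A}, {B, G}.
In {A, B, C, D, E, F, G}, {C} is not a superkey ({C}⁺ restricted to this set is {C, D}), so split on C -> D into {C, D} and {A, B, C, E, F, G}.
{C, D}: every determinant is a superkey — BCNF.
In {A, B, C, E, F, G}, {E} is not a superkey ({E}⁺ restricted to this set is {C, E}), so split on E -> C into {C, E} and {A, B, E, F, G}.
{C, E}: every determinant is a superkey — BCNF.
{A, B, E, F, G}: every determinant is a superkey — BCNF.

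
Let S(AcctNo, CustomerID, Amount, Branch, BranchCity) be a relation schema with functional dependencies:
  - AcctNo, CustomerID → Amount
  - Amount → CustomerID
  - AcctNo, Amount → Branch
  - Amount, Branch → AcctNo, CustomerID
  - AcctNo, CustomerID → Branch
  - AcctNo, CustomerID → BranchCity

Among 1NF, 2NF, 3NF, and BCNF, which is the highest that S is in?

3NF

Candidate keys: {AcctNo, Amount}, {AcctNo, CustomerID}, {Amount, Branch}. Prime attributes: {AcctNo, Amount, Branch, CustomerID}.
For Amount → CustomerID we have {Amount}⁺ = {Amount, CustomerID}; {Amount} is not a superkey, so BCNF fails.
But every attribute on its right side ({CustomerID}) is prime, and the same holds for every other non-superkey FD, so 3NF still holds.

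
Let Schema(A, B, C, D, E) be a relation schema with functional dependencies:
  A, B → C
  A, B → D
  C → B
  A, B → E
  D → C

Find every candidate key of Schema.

{A, B}, {A, C}, {A, D}

{A} never appears on the right of any FD, so every key must include it.
Closure of {A, B} is {A, B, C, D, E}, the whole schema; {A, B} is a candidate key.
Closure of {A, C} is {A, B, C, D, E}, the whole schema; {A, C} is a candidate key.
Closure of {A, D} is {A, B, C, D, E}, the whole schema; {A, D} is a candidate key.
No proper subset of any of these is a key, and no other minimal superkey exists.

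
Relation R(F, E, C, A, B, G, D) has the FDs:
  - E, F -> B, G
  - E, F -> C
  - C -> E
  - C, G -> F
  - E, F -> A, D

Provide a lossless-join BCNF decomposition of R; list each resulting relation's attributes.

Candidate keys of the original relation: {C, F}, {C, G}, {E, F}.
Within {A, B, C, D, E, F, G}: {C}⁺ ∩ {A, B, C, D, E, F, G} = {C, E}, not the whole set, so C -> E violates BCNF; decompose into {C, E} and {A, B, C, D, F, G}.
{C, E}: every determinant is a superkey — BCNF.
{A, B, C, D, F, G}: every determinant is a superkey — BCNF.

{A, B, C, D, F, G}; {C, E}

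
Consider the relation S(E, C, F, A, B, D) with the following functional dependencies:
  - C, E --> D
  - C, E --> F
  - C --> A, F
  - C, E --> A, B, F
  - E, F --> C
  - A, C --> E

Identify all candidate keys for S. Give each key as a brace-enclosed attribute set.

{C}⁺ = {A, B, C, D, E, F}, which is every attribute, so {C} is a candidate key.
{E, F}⁺ = {A, B, C, D, E, F}, which is every attribute, so {E, F} is a candidate key.
Any other superkey properly contains one of these, so there are no further candidate keys.

{C}, {E, F}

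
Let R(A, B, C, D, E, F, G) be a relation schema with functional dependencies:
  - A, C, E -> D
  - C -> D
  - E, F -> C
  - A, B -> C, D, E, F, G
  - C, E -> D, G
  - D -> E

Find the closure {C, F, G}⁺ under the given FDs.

Start with {C, F, G}.
C -> D applies; add {D} → now {C, D, F, G}.
D -> E applies; add {E} → now {C, D, E, F, G}.
No further FD applies.

{C, D, E, F, G}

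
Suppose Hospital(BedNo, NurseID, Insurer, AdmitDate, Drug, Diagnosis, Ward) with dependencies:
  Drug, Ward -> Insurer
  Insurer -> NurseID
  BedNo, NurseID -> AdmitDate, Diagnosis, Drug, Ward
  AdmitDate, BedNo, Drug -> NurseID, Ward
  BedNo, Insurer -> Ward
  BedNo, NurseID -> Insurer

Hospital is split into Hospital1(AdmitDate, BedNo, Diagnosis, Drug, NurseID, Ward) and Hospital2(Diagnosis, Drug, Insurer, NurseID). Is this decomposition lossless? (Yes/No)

No

Hospital1 ∩ Hospital2 = {Diagnosis, Drug, NurseID}; its closure under F is {Diagnosis, Drug, NurseID}.
The closure covers neither Hospital1 nor Hospital2 entirely; the join is not lossless.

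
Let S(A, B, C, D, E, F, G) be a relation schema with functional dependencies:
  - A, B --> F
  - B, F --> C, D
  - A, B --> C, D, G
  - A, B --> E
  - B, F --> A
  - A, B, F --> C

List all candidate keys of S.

No FD produces {B}, so it must be in every candidate key.
{A, B}⁺ = {A, B, C, D, E, F, G}, which is every attribute, so {A, B} is a candidate key.
{B, F}⁺ = {A, B, C, D, E, F, G}, which is every attribute, so {B, F} is a candidate key.
Any other superkey properly contains one of these, so there are no further candidate keys.

{A, B}, {B, F}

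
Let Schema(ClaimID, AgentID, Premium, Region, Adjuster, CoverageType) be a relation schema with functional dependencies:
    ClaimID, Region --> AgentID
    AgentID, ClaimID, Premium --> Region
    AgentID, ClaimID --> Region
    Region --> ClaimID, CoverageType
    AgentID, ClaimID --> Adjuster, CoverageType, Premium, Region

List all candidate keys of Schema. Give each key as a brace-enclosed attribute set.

Closure of {Region} is {Adjuster, AgentID, ClaimID, CoverageType, Premium, Region}, the whole schema; {Region} is a candidate key.
Closure of {AgentID, ClaimID} is {Adjuster, AgentID, ClaimID, CoverageType, Premium, Region}, the whole schema; {AgentID, ClaimID} is a candidate key.
Any other superkey properly contains one of these, so there are no further candidate keys.

{AgentID, ClaimID}, {Region}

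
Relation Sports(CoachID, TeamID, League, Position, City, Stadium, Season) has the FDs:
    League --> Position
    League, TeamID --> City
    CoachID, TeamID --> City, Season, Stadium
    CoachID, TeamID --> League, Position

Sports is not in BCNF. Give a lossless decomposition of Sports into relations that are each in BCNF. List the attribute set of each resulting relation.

Candidate key of the original relation: {CoachID, TeamID}.
Within {City, CoachID, League, Position, Season, Stadium, TeamID}: {League}⁺ ∩ {City, CoachID, League, Position, Season, Stadium, TeamID} = {League, Position}, not the whole set, so League --> Position violates BCNF; decompose into {League, Position} and {City, CoachID, League, Season, Stadium, TeamID}.
{League, Position} is in BCNF.
Within {City, CoachID, League, Season, Stadium, TeamID}: {League, TeamID}⁺ ∩ {City, CoachID, League, Season, Stadium, TeamID} = {City, League, TeamID}, not the whole set, so League, TeamID --> City violates BCNF; decompose into {City, League, TeamID} and {CoachID, League, Season, Stadium, TeamID}.
{City, League, TeamID} is in BCNF.
{CoachID, League, Season, Stadium, TeamID} is in BCNF.

{City, League, TeamID}; {CoachID, League, Season, Stadium, TeamID}; {League, Position}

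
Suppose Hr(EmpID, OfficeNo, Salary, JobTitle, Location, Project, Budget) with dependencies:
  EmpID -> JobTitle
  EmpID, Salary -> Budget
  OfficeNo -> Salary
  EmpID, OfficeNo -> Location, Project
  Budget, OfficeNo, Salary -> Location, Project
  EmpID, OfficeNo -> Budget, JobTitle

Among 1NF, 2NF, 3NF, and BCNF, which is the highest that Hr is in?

1NF

Candidate key: {EmpID, OfficeNo}. Prime attributes: {EmpID, OfficeNo}.
For EmpID -> JobTitle we have {EmpID}⁺ = {EmpID, JobTitle}; {EmpID} is not a superkey, so BCNF fails.
EmpID -> JobTitle determines the non-prime attribute {JobTitle} from a non-superkey — 3NF is violated.
{EmpID} is a proper subset of the key {EmpID, OfficeNo}, and {EmpID}⁺ contains the non-prime attribute {JobTitle} — a partial dependency, so 2NF is violated.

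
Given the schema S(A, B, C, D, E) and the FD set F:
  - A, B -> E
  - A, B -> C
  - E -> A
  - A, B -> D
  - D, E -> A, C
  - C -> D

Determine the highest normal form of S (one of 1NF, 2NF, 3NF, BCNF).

2NF

Candidate keys: {A, B}, {B, E}. Prime attributes: {A, B, E}.
For E -> A we have {E}⁺ = {A, E}; {E} is not a superkey, so BCNF fails.
D, E -> A, C determines the non-prime attribute {C} from a non-superkey — 3NF is violated.
No proper subset of a key has a non-prime attribute in its closure, so there is no partial dependency; 2NF holds.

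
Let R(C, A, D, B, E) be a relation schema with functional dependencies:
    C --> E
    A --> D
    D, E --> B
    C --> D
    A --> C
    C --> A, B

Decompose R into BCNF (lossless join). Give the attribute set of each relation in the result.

{A, C, D, E}; {B, D, E}

Candidate keys of the original relation: {A}, {C}.
{A, B, C, D, E}: {D, E} determines {B, D, E} here but is not a superkey — split on D, E --> B, giving {B, D, E} and {A, C, D, E}.
{B, D, E}: every determinant is a superkey — BCNF.
{A, C, D, E}: every determinant is a superkey — BCNF.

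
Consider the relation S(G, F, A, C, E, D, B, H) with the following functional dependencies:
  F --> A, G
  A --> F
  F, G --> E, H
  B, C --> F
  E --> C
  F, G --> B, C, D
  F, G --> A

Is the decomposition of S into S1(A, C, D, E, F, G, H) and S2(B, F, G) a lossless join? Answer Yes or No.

Yes

S1 ∩ S2 = {F, G}; its closure under F is {A, B, C, D, E, F, G, H}.
S1 is contained in that closure, so S1 ∩ S2 --> S1 holds and the join is lossless.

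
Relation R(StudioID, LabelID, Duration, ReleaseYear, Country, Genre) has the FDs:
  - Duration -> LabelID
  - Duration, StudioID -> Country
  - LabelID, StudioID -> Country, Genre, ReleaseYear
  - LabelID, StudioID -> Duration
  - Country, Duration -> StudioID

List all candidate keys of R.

{Country, Duration}, {Duration, StudioID}, {LabelID, StudioID}

{Country, Duration}⁺ = {Country, Duration, Genre, LabelID, ReleaseYear, StudioID}, which is every attribute, so {Country, Duration} is a candidate key.
{Duration, StudioID}⁺ = {Country, Duration, Genre, LabelID, ReleaseYear, StudioID}, which is every attribute, so {Duration, StudioID} is a candidate key.
{LabelID, StudioID}⁺ = {Country, Duration, Genre, LabelID, ReleaseYear, StudioID}, which is every attribute, so {LabelID, StudioID} is a candidate key.
Any other superkey properly contains one of these, so there are no further candidate keys.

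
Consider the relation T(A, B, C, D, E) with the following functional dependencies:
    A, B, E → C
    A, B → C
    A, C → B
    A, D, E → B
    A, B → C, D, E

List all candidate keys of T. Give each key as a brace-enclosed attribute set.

{A, B}, {A, C}, {A, D, E}

{A} never appears on the right of any FD, so every key must include it.
{A, B}⁺ = {A, B, C, D, E} — all of the relation — so {A, B} is a candidate key.
{A, C}⁺ = {A, B, C, D, E} — all of the relation — so {A, C} is a candidate key.
{A, D, E}⁺ = {A, B, C, D, E} — all of the relation — so {A, D, E} is a candidate key.
Any other superkey properly contains one of these, so there are no further candidate keys.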